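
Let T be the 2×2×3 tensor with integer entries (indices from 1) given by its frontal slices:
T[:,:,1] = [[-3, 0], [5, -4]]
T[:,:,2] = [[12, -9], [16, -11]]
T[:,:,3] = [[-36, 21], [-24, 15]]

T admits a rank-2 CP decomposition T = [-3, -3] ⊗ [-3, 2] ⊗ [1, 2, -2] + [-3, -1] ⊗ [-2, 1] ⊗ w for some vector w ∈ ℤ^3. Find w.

Subtract the known terms from T to get the rank-1 residual R = [-3, -1] ⊗ [-2, 1] ⊗ w, so R[i,j,k] = a[i]·b[j]·w[k]. Pick indices with nonzero a[1]·b[1] = (-3)·(-2) = 6. Only the fibre through (1,1,·) is needed: R[1,1,:] = T[1,1,:] − Σₗ aₗ[1]bₗ[1]cₗ = [-3, 12, -36] − (-3)·(-3)·[1, 2, -2] = [-12, -6, -18]. Then w[k] = R[1,1,k] / 6 for each k, giving w = [-12, -6, -18] / 6 = [-2, -1, -3].

w = [-2, -1, -3]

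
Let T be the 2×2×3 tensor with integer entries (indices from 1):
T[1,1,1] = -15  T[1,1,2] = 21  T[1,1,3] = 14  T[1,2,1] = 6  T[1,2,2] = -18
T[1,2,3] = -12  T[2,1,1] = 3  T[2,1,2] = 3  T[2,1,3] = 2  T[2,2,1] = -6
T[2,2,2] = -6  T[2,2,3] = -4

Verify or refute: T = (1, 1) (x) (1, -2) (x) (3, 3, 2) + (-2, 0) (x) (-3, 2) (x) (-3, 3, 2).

Reconstruct entrywise from the claimed factors. For example, T[2,2,3] = -4 and Σₗ aₗ[2]bₗ[2]cₗ[3] = (1)·(-2)·(2) + (0)·(2)·(2) = -4; checking all 12 entries, every one matches. The claim holds.

Yes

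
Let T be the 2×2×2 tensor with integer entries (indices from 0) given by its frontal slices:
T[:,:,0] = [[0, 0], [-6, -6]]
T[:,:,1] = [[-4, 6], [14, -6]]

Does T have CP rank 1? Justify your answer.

The mode-3 unfolding of T (rows indexed by k, columns by (i,j) = (0,0), (0,1), (1,0), (1,1)) is [[0, 0, -6, -6], [-4, 6, 14, -6]].
There the 2×2 minor on rows k ∈ {0, 1}, columns (i,j) ∈ {(0,0), (1,0)} is det [[0, -6], [-4, 14]] = -24 ≠ 0, so this unfolding has rank ≥ 2; CP rank is at least every unfolding rank, so rank(T) ≥ 2.
In particular rank(T) ≥ 2 > 1, so T is not rank-1.

No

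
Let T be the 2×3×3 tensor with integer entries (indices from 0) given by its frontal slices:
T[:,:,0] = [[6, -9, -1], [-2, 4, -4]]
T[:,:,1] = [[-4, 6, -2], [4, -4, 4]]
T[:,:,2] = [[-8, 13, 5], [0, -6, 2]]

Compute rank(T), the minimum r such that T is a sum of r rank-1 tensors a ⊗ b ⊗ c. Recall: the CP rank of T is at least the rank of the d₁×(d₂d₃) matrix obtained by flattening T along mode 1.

3

Lower bound: the mode-2 unfolding of T (rows indexed by j, columns by (i,k) = (0,0), (0,1), (0,2), (1,0), (1,1), (1,2)) is [[6, -4, -8, -2, 4, 0], [-9, 6, 13, 4, -4, -6], [-1, -2, 5, -4, 4, 2]].
There the 3×3 minor on rows j ∈ {0, 1, 2}, columns (i,k) ∈ {(0,0), (0,1), (0,2)} is det [[6, -4, -8], [-9, 6, 13], [-1, -2, 5]] = 16 ≠ 0, so this unfolding has rank ≥ 3; CP rank is at least every unfolding rank, so rank(T) ≥ 3. (This is only a lower bound: in general the CP rank may exceed every unfolding rank, so we still need to exhibit 3 rank-1 terms summing to T.)
Upper bound: T is a sum of 3 rank-1 terms, T = [1, -2] ⊗ [0, 1, 1] ⊗ [1, -2, 1] + [1, -1] ⊗ [1, -2, 0] ⊗ [4, -4, -4] + [1, 1] ⊗ [1, -1, -1] ⊗ [2, 0, -4] (written with every a and b primitive with positive leading entry and the scale carried by c; CP decompositions are not unique, and this one is verified by expanding entrywise), so rank(T) ≤ 3.
These bounds meet, so rank(T) = 3.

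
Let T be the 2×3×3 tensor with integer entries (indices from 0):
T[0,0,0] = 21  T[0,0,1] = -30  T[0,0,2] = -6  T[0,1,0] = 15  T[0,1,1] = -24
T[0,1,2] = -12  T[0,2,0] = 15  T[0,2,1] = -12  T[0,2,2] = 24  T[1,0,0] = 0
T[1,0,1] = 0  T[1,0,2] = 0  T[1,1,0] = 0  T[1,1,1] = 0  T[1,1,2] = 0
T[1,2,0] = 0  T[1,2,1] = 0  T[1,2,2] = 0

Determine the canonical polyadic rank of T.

2

Lower bound: the mode-2 unfolding of T (rows indexed by j, columns by (i,k) = (0,0), (0,1), (0,2), (1,0), (1,1), (1,2)) is [[21, -30, -6, 0, 0, 0], [15, -24, -12, 0, 0, 0], [15, -12, 24, 0, 0, 0]].
There the 2×2 minor on rows j ∈ {0, 1}, columns (i,k) ∈ {(0,0), (0,1)} is det [[21, -30], [15, -24]] = -54 ≠ 0, so this unfolding has rank ≥ 2; CP rank is at least every unfolding rank, so rank(T) ≥ 2. (Flattening ranks never certify an upper bound on CP rank; for that we must actually write T with 2 rank-1 terms.)
Upper bound — finding two terms. Every mode-1 slice of T is a multiple of one matrix: T[i,:,:] = a[i]·M with a = [1, 0] and M = [[21, -30, -6], [15, -24, -12], [15, -12, 24]] (rows indexed by j, columns by k). So it suffices to write M as a sum of two rank-1 matrices.
The columns of M satisfy (column 2) = 4·(column 0) + 3·(column 1), so splitting by columns, M = [21, 15, 15][1, 0, 4]ᵀ + [-30, -24, -12][0, 1, 3]ᵀ.
Hence T = [1, 0] ⊗ [21, 15, 15] ⊗ [1, 0, 4] + [1, 0] ⊗ [-30, -24, -12] ⊗ [0, 1, 3], so rank(T) ≤ 2.
These bounds meet, so rank(T) = 2.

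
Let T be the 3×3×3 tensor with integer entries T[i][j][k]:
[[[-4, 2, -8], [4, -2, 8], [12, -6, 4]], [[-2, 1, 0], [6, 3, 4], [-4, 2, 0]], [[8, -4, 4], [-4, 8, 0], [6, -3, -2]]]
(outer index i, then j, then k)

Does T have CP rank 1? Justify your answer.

No

The mode-2 unfolding of T (rows indexed by j, columns by (i,k) = (0,0), (0,1), (0,2), (1,0), (1,1), (1,2), (2,0), (2,1), (2,2)) is [[-4, 2, -8, -2, 1, 0, 8, -4, 4], [4, -2, 8, 6, 3, 4, -4, 8, 0], [12, -6, 4, -4, 2, 0, 6, -3, -2]].
There the 3×3 minor on rows j ∈ {0, 1, 2}, columns (i,k) ∈ {(0,0), (0,2), (1,0)} is det [[-4, -8, -2], [4, 8, 6], [12, 4, -4]] = -320 ≠ 0, so this unfolding has rank ≥ 3; CP rank is at least every unfolding rank, so rank(T) ≥ 3.
In particular rank(T) ≥ 3 > 1, so T is not rank-1.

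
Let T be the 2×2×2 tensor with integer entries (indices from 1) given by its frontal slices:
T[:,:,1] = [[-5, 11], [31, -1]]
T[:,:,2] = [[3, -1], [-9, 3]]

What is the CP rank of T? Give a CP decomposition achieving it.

rank(T) = 2

Lower bound: in the mode-3 unfolding of T (rows indexed by k, columns by (i,j)) the 2×2 minor on rows k ∈ {1, 2}, columns (i,j) ∈ {(1,1), (1,2)} is det [[-5, 11], [3, -1]] = -28 ≠ 0, so that unfolding has rank ≥ 2 and hence rank(T) ≥ 2 (CP rank is at least every unfolding rank, though it can be larger).
Upper bound: with S_k = T[:,:,k], the two rank-1 terms a₁b₁ᵀ, a₂b₂ᵀ are the rank-1 members of the pencil x·S₁ + y·S₂.
det(x·S₁ + y·S₂) is −336·x² + 112·xy = (-112)·(3·x − y)(x), vanishing at (x:y) = (1:3) and (0:1).
M₁ = S₁ + 3·S₂ = [[4, 8], [4, 8]] = 4·(1, 1)(1, 2)ᵀ and M₂ = S₂ = [[3, -1], [-9, 3]] = (1, -3)(3, -1)ᵀ, so take a₁ = (1, 1), b₁ = (1, 2), a₂ = (1, -3), b₂ = (3, -1).
Each slice is an integer combination of E₁ = a₁b₁ᵀ and E₂ = a₂b₂ᵀ: S₁ = 4·E₁ − 3·E₂, S₂ = E₂; reading off coefficients, c₁ = (4, 0) and c₂ = (-3, 1).
Hence T = (1, 1) ⊗ (1, 2) ⊗ (4, 0) + (1, -3) ⊗ (3, -1) ⊗ (-3, 1), so rank(T) ≤ 2.
These bounds meet, so rank(T) = 2.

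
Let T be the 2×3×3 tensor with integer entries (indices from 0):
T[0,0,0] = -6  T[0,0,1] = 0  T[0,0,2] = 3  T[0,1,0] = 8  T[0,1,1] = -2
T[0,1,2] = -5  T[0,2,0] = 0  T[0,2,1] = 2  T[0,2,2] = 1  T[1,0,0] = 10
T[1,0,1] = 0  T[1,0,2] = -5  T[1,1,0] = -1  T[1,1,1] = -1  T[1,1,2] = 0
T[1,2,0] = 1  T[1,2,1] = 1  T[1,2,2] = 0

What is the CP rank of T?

Lower bound: the mode-2 unfolding of T (rows indexed by j, columns by (i,k) = (0,0), (0,1), (0,2), (1,0), (1,1), (1,2)) is [[-6, 0, 3, 10, 0, -5], [8, -2, -5, -1, -1, 0], [0, 2, 1, 1, 1, 0]].
There the 3×3 minor on rows j ∈ {0, 1, 2}, columns (i,k) ∈ {(0,0), (0,1), (1,0)} is det [[-6, 0, 10], [8, -2, -1], [0, 2, 1]] = 160 ≠ 0, so this unfolding has rank ≥ 3; CP rank is at least every unfolding rank, so rank(T) ≥ 3. (This is only a lower bound: in general the CP rank may exceed every unfolding rank, so we still need to exhibit 3 rank-1 terms summing to T.)
Upper bound: T is a sum of 3 rank-1 terms, T = [1, -1] ⊗ [2, -1, 0] ⊗ [-4, 0, 2] + [1, 1] ⊗ [1, 1, 1] ⊗ [2, 0, -1] + [2, 1] ⊗ [0, 1, -1] ⊗ [1, -1, -1] (one valid choice — decompositions are not unique — normalised so each a, b is primitive with positive first nonzero entry; check it by expanding all entries), so rank(T) ≤ 3.
These bounds meet, so rank(T) = 3.

3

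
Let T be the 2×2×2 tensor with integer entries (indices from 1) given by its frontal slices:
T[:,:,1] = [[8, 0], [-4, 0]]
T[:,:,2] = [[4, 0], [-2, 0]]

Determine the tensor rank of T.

Lower bound: T ≠ 0 (e.g. T[1,1,1] = 8), so rank(T) ≥ 1.
Upper bound: the mode-1 fibre T[:,1,1] = [8, -4] gives a = (2, -1) (primitive direction); the mode-2 fibre T[1,:,1] = [8, 0] gives b = (1, 0); then c[k] = T[1,1,k] / (a[1]·b[1]) = [8, 4] / 2 = (4, 2).
Expanding (2, -1) (x) (1, 0) (x) (4, 2) reproduces all 8 entries of T, so T = (2, -1) (x) (1, 0) (x) (4, 2) and rank(T) ≤ 1.
These bounds meet, so rank(T) = 1.

1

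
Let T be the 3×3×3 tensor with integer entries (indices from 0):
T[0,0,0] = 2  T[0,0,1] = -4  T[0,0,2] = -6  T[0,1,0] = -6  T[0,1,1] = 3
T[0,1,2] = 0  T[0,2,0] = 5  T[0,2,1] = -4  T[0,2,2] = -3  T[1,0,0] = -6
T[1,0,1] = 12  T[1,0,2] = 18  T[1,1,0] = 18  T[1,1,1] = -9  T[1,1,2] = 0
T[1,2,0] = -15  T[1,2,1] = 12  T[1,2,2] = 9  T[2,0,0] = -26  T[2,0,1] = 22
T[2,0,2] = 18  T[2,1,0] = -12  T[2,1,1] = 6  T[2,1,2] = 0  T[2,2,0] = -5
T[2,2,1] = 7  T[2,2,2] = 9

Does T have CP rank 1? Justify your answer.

No

The mode-3 unfolding of T (rows indexed by k, columns by (i,j) = (0,0), (0,1), (0,2), (1,0), (1,1), (1,2), (2,0), (2,1), (2,2)) is [[2, -6, 5, -6, 18, -15, -26, -12, -5], [-4, 3, -4, 12, -9, 12, 22, 6, 7], [-6, 0, -3, 18, 0, 9, 18, 0, 9]].
There the 2×2 minor on rows k ∈ {0, 1}, columns (i,j) ∈ {(0,0), (0,1)} is det [[2, -6], [-4, 3]] = -18 ≠ 0, so this unfolding has rank ≥ 2; CP rank is at least every unfolding rank, so rank(T) ≥ 2.
In particular rank(T) ≥ 2 > 1, so T is not rank-1.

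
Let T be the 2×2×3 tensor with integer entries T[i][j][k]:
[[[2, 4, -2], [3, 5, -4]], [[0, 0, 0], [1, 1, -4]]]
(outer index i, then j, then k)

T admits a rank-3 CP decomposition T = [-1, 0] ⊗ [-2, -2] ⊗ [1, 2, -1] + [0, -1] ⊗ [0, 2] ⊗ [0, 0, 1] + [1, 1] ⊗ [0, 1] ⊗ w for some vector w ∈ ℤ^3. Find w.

w = [1, 1, -2]

Subtract the known terms from T to get the rank-1 residual R = [1, 1] ⊗ [0, 1] ⊗ w, so R[i,j,k] = a[i]·b[j]·w[k]. Pick indices with nonzero a[0]·b[1] = (1)·(1) = 1. Only the fibre through (0,1,·) is needed: R[0,1,:] = T[0,1,:] − Σₗ aₗ[0]bₗ[1]cₗ = [3, 5, -4] − (-1)·(-2)·[1, 2, -1] − (0)·(2)·[0, 0, 1] = [1, 1, -2]. Then w[k] = R[0,1,k] / 1 for each k, giving w = [1, 1, -2] / 1 = [1, 1, -2].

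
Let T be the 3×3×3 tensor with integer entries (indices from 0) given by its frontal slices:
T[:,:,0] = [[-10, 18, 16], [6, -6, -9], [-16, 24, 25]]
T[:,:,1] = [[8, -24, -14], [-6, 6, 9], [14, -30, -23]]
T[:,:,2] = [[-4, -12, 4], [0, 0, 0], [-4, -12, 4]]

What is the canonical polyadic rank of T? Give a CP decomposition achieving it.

rank(T) = 2

Lower bound: the mode-3 unfolding of T (rows indexed by k, columns by (i,j) = (0,0), (0,1), (0,2), (1,0), (1,1), (1,2), (2,0), (2,1), (2,2)) is [[-10, 18, 16, 6, -6, -9, -16, 24, 25], [8, -24, -14, -6, 6, 9, 14, -30, -23], [-4, -12, 4, 0, 0, 0, -4, -12, 4]].
There the 2×2 minor on rows k ∈ {0, 1}, columns (i,j) ∈ {(0,0), (0,1)} is det [[-10, 18], [8, -24]] = 96 ≠ 0, so this unfolding has rank ≥ 2; CP rank is at least every unfolding rank, so rank(T) ≥ 2. (This is only a lower bound: in general the CP rank may exceed every unfolding rank, so we still need to exhibit 2 rank-1 terms summing to T.)
Upper bound — finding two terms. Write S_k = T[:,:,k] for the frontal slices: S₀ = [[-10, 18, 16], [6, -6, -9], [-16, 24, 25]], S₁ = [[8, -24, -14], [-6, 6, 9], [14, -30, -23]], S₂ = [[-4, -12, 4], [0, 0, 0], [-4, -12, 4]].
If T = a₁ ⊗ b₁ ⊗ c₁ + a₂ ⊗ b₂ ⊗ c₂ then each S_k = c₁[k]·a₁b₁ᵀ + c₂[k]·a₂b₂ᵀ. S₀ and S₁ are linearly independent, so a₁b₁ᵀ and a₂b₂ᵀ must span the same plane of matrices: they are the rank-1 matrices of the form x·S₀ + y·S₁.
The 2×2 minor of x·S₀ + y·S₁ on rows {0,1}, columns {0,1} is −48·x² + 144·xy − 96·y² = (-48)·(x − 2·y)(x − y), vanishing at (x:y) = (2:1) and (1:1).
M₁ = 2·S₀ + S₁ = [[-12, 12, 18], [6, -6, -9], [-18, 18, 27]] = (-3)·[2, -1, 3][2, -2, -3]ᵀ and M₂ = S₀ + S₁ = [[-2, -6, 2], [0, 0, 0], [-2, -6, 2]] = (-2)·[1, 0, 1][1, 3, -1]ᵀ, so take a₁ = [2, -1, 3], b₁ = [2, -2, -3], a₂ = [1, 0, 1], b₂ = [1, 3, -1].
Each slice is an integer combination of E₁ = a₁b₁ᵀ and E₂ = a₂b₂ᵀ: S₀ = −3·E₁ + 2·E₂, S₁ = 3·E₁ − 4·E₂, S₂ = −4·E₂; reading off coefficients, c₁ = [-3, 3, 0] and c₂ = [2, -4, -4].
Hence T = [2, -1, 3] ⊗ [2, -2, -3] ⊗ [-3, 3, 0] + [1, 0, 1] ⊗ [1, 3, -1] ⊗ [2, -4, -4], so rank(T) ≤ 2.
These bounds meet, so rank(T) = 2.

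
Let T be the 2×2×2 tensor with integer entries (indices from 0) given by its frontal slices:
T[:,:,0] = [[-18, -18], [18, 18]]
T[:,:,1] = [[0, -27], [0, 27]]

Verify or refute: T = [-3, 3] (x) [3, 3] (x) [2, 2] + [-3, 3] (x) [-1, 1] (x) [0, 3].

No

Reconstruct entry (0,0,1) from the claimed factors: Σₗ aₗ[0]bₗ[0]cₗ[1] = (-3)·(3)·(2) + (-3)·(-1)·(3) = -9, but T[0,0,1] = 0. The claim is false.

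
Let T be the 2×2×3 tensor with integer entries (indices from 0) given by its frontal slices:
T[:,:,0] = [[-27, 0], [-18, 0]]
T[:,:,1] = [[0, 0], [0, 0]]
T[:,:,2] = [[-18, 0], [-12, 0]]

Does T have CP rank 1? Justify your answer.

Yes

The mode-1 fibre T[:,0,0] = [-27, -18] gives a = (3, 2) (primitive direction); the mode-2 fibre T[0,:,0] = [-27, 0] gives b = (1, 0); then c[k] = T[0,0,k] / (a[0]·b[0]) = [-27, 0, -18] / 3 = (-9, 0, -6).
Expanding (3, 2) ∘ (1, 0) ∘ (-9, 0, -6) reproduces all 12 entries of T, so T = (3, 2) ∘ (1, 0) ∘ (-9, 0, -6) and rank(T) ≤ 1.
Equivalently every frontal slice T[:,:,k] is c[k] times the rank-1 matrix (3, 2) ∘ (1, 0). So T has rank 1 (it is nonzero).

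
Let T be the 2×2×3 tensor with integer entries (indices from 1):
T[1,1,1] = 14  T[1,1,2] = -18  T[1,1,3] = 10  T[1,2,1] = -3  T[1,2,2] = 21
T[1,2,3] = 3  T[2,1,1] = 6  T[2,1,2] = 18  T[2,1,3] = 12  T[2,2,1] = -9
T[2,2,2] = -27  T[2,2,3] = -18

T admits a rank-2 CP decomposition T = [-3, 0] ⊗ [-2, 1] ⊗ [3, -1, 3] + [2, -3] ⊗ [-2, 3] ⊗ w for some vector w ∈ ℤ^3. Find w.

Subtract the known terms from T to get the rank-1 residual R = [2, -3] ⊗ [-2, 3] ⊗ w, so R[i,j,k] = a[i]·b[j]·w[k]. Pick indices with nonzero a[1]·b[1] = (2)·(-2) = -4. Only the fibre through (1,1,·) is needed: R[1,1,:] = T[1,1,:] − Σₗ aₗ[1]bₗ[1]cₗ = [14, -18, 10] − (-3)·(-2)·[3, -1, 3] = [-4, -12, -8]. Then w[k] = R[1,1,k] / -4 for each k, giving w = [-4, -12, -8] / -4 = [1, 3, 2].

w = [1, 3, 2]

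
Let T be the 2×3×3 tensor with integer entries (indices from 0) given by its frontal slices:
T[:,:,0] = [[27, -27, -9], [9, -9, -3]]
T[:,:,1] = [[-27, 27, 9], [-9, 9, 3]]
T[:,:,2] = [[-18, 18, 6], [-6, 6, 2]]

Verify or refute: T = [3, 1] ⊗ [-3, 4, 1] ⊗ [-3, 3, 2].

Reconstruct entry (0,1,0) from the claimed factors: Σₗ aₗ[0]bₗ[1]cₗ[0] = (3)·(4)·(-3) = -36, but T[0,1,0] = -27. The claim is false.

No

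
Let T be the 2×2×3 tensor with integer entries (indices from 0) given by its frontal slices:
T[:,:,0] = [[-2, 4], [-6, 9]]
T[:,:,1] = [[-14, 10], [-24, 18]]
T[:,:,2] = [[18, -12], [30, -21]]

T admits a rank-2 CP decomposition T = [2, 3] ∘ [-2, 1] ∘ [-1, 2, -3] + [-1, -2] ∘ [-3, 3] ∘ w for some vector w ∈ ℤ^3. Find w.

Subtract the known terms from T to get the rank-1 residual R = [-1, -2] ∘ [-3, 3] ∘ w, so R[i,j,k] = a[i]·b[j]·w[k]. Pick indices with nonzero a[0]·b[0] = (-1)·(-3) = 3. Only the fibre through (0,0,·) is needed: R[0,0,:] = T[0,0,:] − Σₗ aₗ[0]bₗ[0]cₗ = [-2, -14, 18] − (2)·(-2)·[-1, 2, -3] = [-6, -6, 6]. Then w[k] = R[0,0,k] / 3 for each k, giving w = [-6, -6, 6] / 3 = [-2, -2, 2].

w = [-2, -2, 2]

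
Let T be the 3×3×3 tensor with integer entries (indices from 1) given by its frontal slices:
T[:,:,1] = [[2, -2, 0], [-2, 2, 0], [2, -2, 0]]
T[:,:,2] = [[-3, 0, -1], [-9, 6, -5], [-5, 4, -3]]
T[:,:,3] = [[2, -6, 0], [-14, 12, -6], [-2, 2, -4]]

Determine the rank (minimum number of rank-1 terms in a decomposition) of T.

Lower bound: in the mode-3 unfolding of T (rows indexed by k, columns by (i,j)) the 3×3 minor on rows k ∈ {1, 2, 3}, columns (i,j) ∈ {(1,1), (1,2), (1,3)} is det [[2, -2, 0], [-3, 0, -1], [2, -6, 0]] = -8 ≠ 0, so that unfolding has rank ≥ 3 and hence rank(T) ≥ 3 (CP rank is at least every unfolding rank, though it can be larger).
Upper bound: T is a sum of 3 rank-1 terms, T = [1, -1, -1] (x) [1, -2, 1] (x) [0, 1, 2] + [1, -1, 1] (x) [1, -1, 0] (x) [2, 0, 4] + [1, 2, 1] (x) [2, -1, 1] (x) [0, -2, -2] (one valid choice — decompositions are not unique — normalised so each a, b is primitive with positive first nonzero entry; check it by expanding all entries), so rank(T) ≤ 3.
These bounds meet, so rank(T) = 3.

3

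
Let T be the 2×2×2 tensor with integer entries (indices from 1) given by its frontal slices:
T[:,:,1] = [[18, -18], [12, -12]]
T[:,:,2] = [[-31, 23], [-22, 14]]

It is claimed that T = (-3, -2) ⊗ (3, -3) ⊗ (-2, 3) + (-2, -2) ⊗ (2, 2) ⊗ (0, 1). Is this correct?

Yes

Reconstruct entrywise from the claimed factors. For example, T[1,1,1] = 18 and Σₗ aₗ[1]bₗ[1]cₗ[1] = (-3)·(3)·(-2) + (-2)·(2)·(0) = 18; checking all 8 entries, every one matches. The claim holds.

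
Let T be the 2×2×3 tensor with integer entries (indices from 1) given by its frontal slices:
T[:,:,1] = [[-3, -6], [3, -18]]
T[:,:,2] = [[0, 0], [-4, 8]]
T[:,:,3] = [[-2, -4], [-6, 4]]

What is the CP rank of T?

2

Lower bound: the mode-2 unfolding of T (rows indexed by j, columns by (i,k) = (1,1), (1,2), (1,3), (2,1), (2,2), (2,3)) is [[-3, 0, -2, 3, -4, -6], [-6, 0, -4, -18, 8, 4]].
There the 2×2 minor on rows j ∈ {1, 2}, columns (i,k) ∈ {(1,1), (2,1)} is det [[-3, 3], [-6, -18]] = 72 ≠ 0, so this unfolding has rank ≥ 2; CP rank is at least every unfolding rank, so rank(T) ≥ 2. (Unfolding ranks only ever bound the CP rank from below — rank(T) can be strictly larger than all of them — so the matching upper bound has to come from an explicit 2-term decomposition.)
Upper bound — finding two terms. Write S_k = T[:,:,k] for the frontal slices: S₁ = [[-3, -6], [3, -18]], S₂ = [[0, 0], [-4, 8]], S₃ = [[-2, -4], [-6, 4]].
If T = a₁ ⊗ b₁ ⊗ c₁ + a₂ ⊗ b₂ ⊗ c₂ then each S_k = c₁[k]·a₁b₁ᵀ + c₂[k]·a₂b₂ᵀ. S₁ and S₂ are linearly independent, so a₁b₁ᵀ and a₂b₂ᵀ must span the same plane of matrices: they are the rank-1 matrices of the form x·S₁ + y·S₂.
det(x·S₁ + y·S₂) is 72·x² − 48·xy = 24·(3·x − 2·y)(x), vanishing at (x:y) = (2:3) and (0:1).
M₁ = 2·S₁ + 3·S₂ = [[-6, -12], [-6, -12]] = (-6)·[1, 1][1, 2]ᵀ and M₂ = S₂ = [[0, 0], [-4, 8]] = (-4)·[0, 1][1, -2]ᵀ, so take a₁ = [1, 1], b₁ = [1, 2], a₂ = [0, 1], b₂ = [1, -2].
Each slice is an integer combination of E₁ = a₁b₁ᵀ and E₂ = a₂b₂ᵀ: S₁ = −3·E₁ + 6·E₂, S₂ = −4·E₂, S₃ = −2·E₁ − 4·E₂; reading off coefficients, c₁ = [-3, 0, -2] and c₂ = [6, -4, -4].
Hence T = [1, 1] ⊗ [1, 2] ⊗ [-3, 0, -2] + [0, 1] ⊗ [1, -2] ⊗ [6, -4, -4], so rank(T) ≤ 2.
These bounds meet, so rank(T) = 2.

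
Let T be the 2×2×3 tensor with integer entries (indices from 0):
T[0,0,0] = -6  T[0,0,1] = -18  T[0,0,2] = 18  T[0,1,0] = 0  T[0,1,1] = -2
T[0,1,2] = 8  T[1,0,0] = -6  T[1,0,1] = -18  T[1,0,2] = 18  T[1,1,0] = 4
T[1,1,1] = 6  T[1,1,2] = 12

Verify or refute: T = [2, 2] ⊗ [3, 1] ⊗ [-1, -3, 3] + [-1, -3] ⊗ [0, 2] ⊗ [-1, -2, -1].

Yes

Reconstruct entrywise from the claimed factors. For example, T[1,1,0] = 4 and Σₗ aₗ[1]bₗ[1]cₗ[0] = (2)·(1)·(-1) + (-3)·(2)·(-1) = 4; checking all 12 entries, every one matches. The claim holds.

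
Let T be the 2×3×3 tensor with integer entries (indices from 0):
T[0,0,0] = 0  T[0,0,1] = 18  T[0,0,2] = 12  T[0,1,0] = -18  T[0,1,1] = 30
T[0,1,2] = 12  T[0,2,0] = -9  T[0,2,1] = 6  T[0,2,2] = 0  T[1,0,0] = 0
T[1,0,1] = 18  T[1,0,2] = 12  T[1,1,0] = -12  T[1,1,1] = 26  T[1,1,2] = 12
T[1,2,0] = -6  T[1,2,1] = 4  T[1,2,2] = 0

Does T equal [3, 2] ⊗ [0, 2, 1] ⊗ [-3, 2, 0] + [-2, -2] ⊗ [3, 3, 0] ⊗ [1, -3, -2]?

Reconstruct entry (0,0,0) from the claimed factors: Σₗ aₗ[0]bₗ[0]cₗ[0] = (3)·(0)·(-3) + (-2)·(3)·(1) = -6, but T[0,0,0] = 0. The claim is false.

No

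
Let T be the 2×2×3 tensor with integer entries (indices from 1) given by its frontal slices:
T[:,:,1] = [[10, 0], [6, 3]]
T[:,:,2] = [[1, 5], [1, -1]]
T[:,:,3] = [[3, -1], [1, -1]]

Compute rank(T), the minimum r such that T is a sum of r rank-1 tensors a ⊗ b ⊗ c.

Lower bound: the mode-3 unfolding of T (rows indexed by k, columns by (i,j) = (1,1), (1,2), (2,1), (2,2)) is [[10, 0, 6, 3], [1, 5, 1, -1], [3, -1, 1, -1]].
There the 3×3 minor on rows k ∈ {1, 2, 3}, columns (i,j) ∈ {(1,1), (1,2), (2,1)} is det [[10, 0, 6], [1, 5, 1], [3, -1, 1]] = -36 ≠ 0, so this unfolding has rank ≥ 3; CP rank is at least every unfolding rank, so rank(T) ≥ 3. (This is only a lower bound: in general the CP rank may exceed every unfolding rank, so we still need to exhibit 3 rank-1 terms summing to T.)
Upper bound: T is a sum of 3 rank-1 terms, T = [1, 1] ⊗ [1, 1] ⊗ [2, 1, -1] + [2, -1] ⊗ [0, 1] ⊗ [-1, 2, 0] + [2, 1] ⊗ [1, 0] ⊗ [4, 0, 2] (written with every a and b primitive with positive leading entry and the scale carried by c; CP decompositions are not unique, and this one is verified by expanding entrywise), so rank(T) ≤ 3.
These bounds meet, so rank(T) = 3.
Check entry T[2,2,1] = 3: (1)·(1)·(2) + (-1)·(1)·(-1) + (1)·(0)·(4) = 3.

3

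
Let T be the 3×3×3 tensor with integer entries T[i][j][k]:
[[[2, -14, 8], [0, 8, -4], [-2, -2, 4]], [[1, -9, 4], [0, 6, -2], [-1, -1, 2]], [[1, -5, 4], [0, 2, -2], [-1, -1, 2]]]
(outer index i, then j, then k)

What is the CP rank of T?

Lower bound: in the mode-3 unfolding of T (rows indexed by k, columns by (i,j)) the 3×3 minor on rows k ∈ {0, 1, 2}, columns (i,j) ∈ {(0,0), (0,1), (0,2)} is det [[2, 0, -2], [-14, 8, -2], [8, -4, 4]] = 64 ≠ 0, so that unfolding has rank ≥ 3 and hence rank(T) ≥ 3 (CP rank is at least every unfolding rank, though it can be larger).
Upper bound: T is a sum of 3 rank-1 terms, T = [1, 1, 0] ⊗ [1, -1, 0] ⊗ [0, -4, 0] + [2, 1, 1] ⊗ [1, 0, -1] ⊗ [1, -1, 0] + [2, 1, 1] ⊗ [2, -1, 1] ⊗ [0, -2, 2] (one valid choice — decompositions are not unique — normalised so each a, b is primitive with positive first nonzero entry; check it by expanding all entries), so rank(T) ≤ 3.
These bounds meet, so rank(T) = 3.

3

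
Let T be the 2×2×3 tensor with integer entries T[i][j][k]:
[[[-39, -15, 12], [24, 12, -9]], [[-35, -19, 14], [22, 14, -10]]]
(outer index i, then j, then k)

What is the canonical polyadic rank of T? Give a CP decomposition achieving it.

rank(T) = 2

Lower bound: the mode-2 unfolding of T (rows indexed by j, columns by (i,k) = (0,0), (0,1), (0,2), (1,0), (1,1), (1,2)) is [[-39, -15, 12, -35, -19, 14], [24, 12, -9, 22, 14, -10]].
There the 2×2 minor on rows j ∈ {0, 1}, columns (i,k) ∈ {(0,0), (0,1)} is det [[-39, -15], [24, 12]] = -108 ≠ 0, so this unfolding has rank ≥ 2; CP rank is at least every unfolding rank, so rank(T) ≥ 2. (This is only a lower bound: in general the CP rank may exceed every unfolding rank, so we still need to exhibit 2 rank-1 terms summing to T.)
Upper bound — finding two terms. Write S_k = T[:,:,k] for the frontal slices: S₀ = [[-39, 24], [-35, 22]], S₁ = [[-15, 12], [-19, 14]], S₂ = [[12, -9], [14, -10]].
If T = a₁ ∘ b₁ ∘ c₁ + a₂ ∘ b₂ ∘ c₂ then each S_k = c₁[k]·a₁b₁ᵀ + c₂[k]·a₂b₂ᵀ. S₀ and S₁ are linearly independent, so a₁b₁ᵀ and a₂b₂ᵀ must span the same plane of matrices: they are the rank-1 matrices of the form x·S₀ + y·S₁.
det(x·S₀ + y·S₁) is −18·x² + 18·y² = (-18)·(x − y)(x + y), vanishing at (x:y) = (1:1) and (1:-1).
M₁ = S₀ + S₁ = [[-54, 36], [-54, 36]] = (-18)·[1, 1][3, -2]ᵀ and M₂ = S₀ − S₁ = [[-24, 12], [-16, 8]] = (-4)·[3, 2][2, -1]ᵀ, so take a₁ = [1, 1], b₁ = [3, -2], a₂ = [3, 2], b₂ = [2, -1].
Each slice is an integer combination of E₁ = a₁b₁ᵀ and E₂ = a₂b₂ᵀ: S₀ = −9·E₁ − 2·E₂, S₁ = −9·E₁ + 2·E₂, S₂ = 6·E₁ − E₂; reading off coefficients, c₁ = [-9, -9, 6] and c₂ = [-2, 2, -1].
Hence T = [1, 1] ∘ [3, -2] ∘ [-9, -9, 6] + [3, 2] ∘ [2, -1] ∘ [-2, 2, -1], so rank(T) ≤ 2.
These bounds meet, so rank(T) = 2.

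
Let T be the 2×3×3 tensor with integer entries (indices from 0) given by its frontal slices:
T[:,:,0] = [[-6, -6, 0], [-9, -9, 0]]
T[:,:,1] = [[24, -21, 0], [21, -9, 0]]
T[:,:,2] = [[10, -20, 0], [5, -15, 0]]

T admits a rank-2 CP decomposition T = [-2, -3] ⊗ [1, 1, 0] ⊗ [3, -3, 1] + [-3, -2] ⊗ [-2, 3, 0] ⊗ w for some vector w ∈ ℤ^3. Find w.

w = [0, 3, 2]

Subtract the known terms from T to get the rank-1 residual R = [-3, -2] ⊗ [-2, 3, 0] ⊗ w, so R[i,j,k] = a[i]·b[j]·w[k]. Pick indices with nonzero a[0]·b[0] = (-3)·(-2) = 6. Only the fibre through (0,0,·) is needed: R[0,0,:] = T[0,0,:] − Σₗ aₗ[0]bₗ[0]cₗ = [-6, 24, 10] − (-2)·(1)·[3, -3, 1] = [0, 18, 12]. Then w[k] = R[0,0,k] / 6 for each k, giving w = [0, 18, 12] / 6 = [0, 3, 2].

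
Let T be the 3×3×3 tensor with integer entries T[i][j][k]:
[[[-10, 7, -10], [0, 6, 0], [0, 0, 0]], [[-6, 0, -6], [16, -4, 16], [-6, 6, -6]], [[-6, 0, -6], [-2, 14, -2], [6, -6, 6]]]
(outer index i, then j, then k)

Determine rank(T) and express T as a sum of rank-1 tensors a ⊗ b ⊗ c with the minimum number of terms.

rank(T) = 3

Lower bound: the mode-1 unfolding of T (rows indexed by i, columns by (j,k) = (0,0), (0,1), (0,2), (1,0), (1,1), (1,2), (2,0), (2,1), (2,2)) is [[-10, 7, -10, 0, 6, 0, 0, 0, 0], [-6, 0, -6, 16, -4, 16, -6, 6, -6], [-6, 0, -6, -2, 14, -2, 6, -6, 6]].
There the 3×3 minor on rows i ∈ {0, 1, 2}, columns (j,k) ∈ {(0,0), (0,1), (1,0)} is det [[-10, 7, 0], [-6, 0, 16], [-6, 0, -2]] = -756 ≠ 0, so this unfolding has rank ≥ 3; CP rank is at least every unfolding rank, so rank(T) ≥ 3. (This is only a lower bound: in general the CP rank may exceed every unfolding rank, so we still need to exhibit 3 rank-1 terms summing to T.)
Upper bound: T is a sum of 3 rank-1 terms, T = [1, 2, 2] ⊗ [1, -2, 0] ⊗ [-2, -1, -2] + [2, -1, 2] ⊗ [1, 2, -1] ⊗ [-2, 2, -2] + [2, 2, -1] ⊗ [1, -1, 1] ⊗ [-2, 2, -2] (one valid choice — decompositions are not unique — normalised so each a, b is primitive with positive first nonzero entry; check it by expanding all entries), so rank(T) ≤ 3.
These bounds meet, so rank(T) = 3.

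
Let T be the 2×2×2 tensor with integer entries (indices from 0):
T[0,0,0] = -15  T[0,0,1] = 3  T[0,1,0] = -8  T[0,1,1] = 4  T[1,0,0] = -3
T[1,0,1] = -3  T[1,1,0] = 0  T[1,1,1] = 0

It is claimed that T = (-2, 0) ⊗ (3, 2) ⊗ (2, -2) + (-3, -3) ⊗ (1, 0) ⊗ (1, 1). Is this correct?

No

Reconstruct entry (0,0,1) from the claimed factors: Σₗ aₗ[0]bₗ[0]cₗ[1] = (-2)·(3)·(-2) + (-3)·(1)·(1) = 9, but T[0,0,1] = 3. The claim is false.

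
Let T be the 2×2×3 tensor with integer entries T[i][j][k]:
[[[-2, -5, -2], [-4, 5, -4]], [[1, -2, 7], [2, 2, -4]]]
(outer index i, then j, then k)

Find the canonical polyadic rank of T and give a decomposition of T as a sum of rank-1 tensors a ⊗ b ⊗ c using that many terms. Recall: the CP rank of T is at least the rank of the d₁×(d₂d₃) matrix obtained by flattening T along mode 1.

rank(T) = 3

Lower bound: the mode-3 unfolding of T (rows indexed by k, columns by (i,j) = (0,0), (0,1), (1,0), (1,1)) is [[-2, -4, 1, 2], [-5, 5, -2, 2], [-2, -4, 7, -4]].
There the 3×3 minor on rows k ∈ {0, 1, 2}, columns (i,j) ∈ {(0,0), (0,1), (1,0)} is det [[-2, -4, 1], [-5, 5, -2], [-2, -4, 7]] = -180 ≠ 0, so this unfolding has rank ≥ 3; CP rank is at least every unfolding rank, so rank(T) ≥ 3. (This is only a lower bound: in general the CP rank may exceed every unfolding rank, so we still need to exhibit 3 rank-1 terms summing to T.)
Upper bound: T is a sum of 3 rank-1 terms, T = [1, -2] ⊗ [1, -1] ⊗ [0, -1, -2] + [1, 1] ⊗ [1, -1] ⊗ [0, -4, 2] + [2, -1] ⊗ [1, 2] ⊗ [-1, 0, -1] (one valid choice — decompositions are not unique — normalised so each a, b is primitive with positive first nonzero entry; check it by expanding all entries), so rank(T) ≤ 3.
These bounds meet, so rank(T) = 3.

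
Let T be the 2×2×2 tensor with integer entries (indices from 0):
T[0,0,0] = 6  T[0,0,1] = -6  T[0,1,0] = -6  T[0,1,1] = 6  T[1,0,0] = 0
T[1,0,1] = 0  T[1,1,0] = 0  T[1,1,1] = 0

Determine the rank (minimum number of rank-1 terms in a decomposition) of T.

Lower bound: T ≠ 0 (e.g. T[0,0,0] = 6), so rank(T) ≥ 1.
Upper bound: if T = a ⊗ b ⊗ c then every fibre of T is a multiple of the corresponding factor, so read the factors off the fibres through the nonzero entry T[0,0,0] = 6.
The mode-1 fibre T[:,0,0] = [6, 0] gives a = [1, 0] (primitive direction); the mode-2 fibre T[0,:,0] = [6, -6] gives b = [1, -1]; then c[k] = T[0,0,k] / (a[0]·b[0]) = [6, -6] / 1 = [6, -6].
Expanding [1, 0] ⊗ [1, -1] ⊗ [6, -6] reproduces all 8 entries of T, so T = [1, 0] ⊗ [1, -1] ⊗ [6, -6] and rank(T) ≤ 1.
These bounds meet, so rank(T) = 1.

1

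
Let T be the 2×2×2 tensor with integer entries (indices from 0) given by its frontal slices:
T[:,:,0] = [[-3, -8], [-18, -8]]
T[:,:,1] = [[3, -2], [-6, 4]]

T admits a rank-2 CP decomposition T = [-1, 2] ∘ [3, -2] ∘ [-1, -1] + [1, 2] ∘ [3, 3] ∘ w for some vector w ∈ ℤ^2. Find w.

w = [-2, 0]

Subtract the known terms from T to get the rank-1 residual R = [1, 2] ∘ [3, 3] ∘ w, so R[i,j,k] = a[i]·b[j]·w[k]. Pick indices with nonzero a[0]·b[0] = (1)·(3) = 3. Only the fibre through (0,0,·) is needed: R[0,0,:] = T[0,0,:] − Σₗ aₗ[0]bₗ[0]cₗ = [-3, 3] − (-1)·(3)·[-1, -1] = [-6, 0]. Then w[k] = R[0,0,k] / 3 for each k, giving w = [-6, 0] / 3 = [-2, 0].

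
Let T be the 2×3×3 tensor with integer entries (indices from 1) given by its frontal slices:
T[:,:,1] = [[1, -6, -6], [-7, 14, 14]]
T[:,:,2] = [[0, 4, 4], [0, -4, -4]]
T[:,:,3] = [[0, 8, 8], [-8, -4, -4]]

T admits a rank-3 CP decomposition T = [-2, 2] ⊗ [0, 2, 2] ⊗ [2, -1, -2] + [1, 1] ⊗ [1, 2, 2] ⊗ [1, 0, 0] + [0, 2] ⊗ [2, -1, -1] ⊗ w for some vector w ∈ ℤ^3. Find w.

Subtract the known terms from T to get the rank-1 residual R = [0, 2] ⊗ [2, -1, -1] ⊗ w, so R[i,j,k] = a[i]·b[j]·w[k]. Pick indices with nonzero a[2]·b[1] = (2)·(2) = 4. Only the fibre through (2,1,·) is needed: R[2,1,:] = T[2,1,:] − Σₗ aₗ[2]bₗ[1]cₗ = [-7, 0, -8] − (2)·(0)·[2, -1, -2] − (1)·(1)·[1, 0, 0] = [-8, 0, -8]. Then w[k] = R[2,1,k] / 4 for each k, giving w = [-8, 0, -8] / 4 = [-2, 0, -2].

w = [-2, 0, -2]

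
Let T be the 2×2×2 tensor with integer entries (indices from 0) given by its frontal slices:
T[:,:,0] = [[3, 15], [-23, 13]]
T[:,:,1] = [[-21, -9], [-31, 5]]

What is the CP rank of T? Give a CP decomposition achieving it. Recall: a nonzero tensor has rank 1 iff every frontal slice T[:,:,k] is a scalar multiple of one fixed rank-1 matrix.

Lower bound: the mode-2 unfolding of T (rows indexed by j, columns by (i,k) = (0,0), (0,1), (1,0), (1,1)) is [[3, -21, -23, -31], [15, -9, 13, 5]].
There the 2×2 minor on rows j ∈ {0, 1}, columns (i,k) ∈ {(0,0), (0,1)} is det [[3, -21], [15, -9]] = 288 ≠ 0, so this unfolding has rank ≥ 2; CP rank is at least every unfolding rank, so rank(T) ≥ 2. (This is only a lower bound: in general the CP rank may exceed every unfolding rank, so we still need to exhibit 2 rank-1 terms summing to T.)
Upper bound — finding two terms. Write S_k = T[:,:,k] for the frontal slices: S₀ = [[3, 15], [-23, 13]], S₁ = [[-21, -9], [-31, 5]].
If T = a₁ ∘ b₁ ∘ c₁ + a₂ ∘ b₂ ∘ c₂ then each S_k = c₁[k]·a₁b₁ᵀ + c₂[k]·a₂b₂ᵀ. S₀ and S₁ are linearly independent, so a₁b₁ᵀ and a₂b₂ᵀ must span the same plane of matrices: they are the rank-1 matrices of the form x·S₀ + y·S₁.
det(x·S₀ + y·S₁) is 384·x² − 384·y² = 384·(x − y)(x + y), vanishing at (x:y) = (1:1) and (1:-1).
M₁ = S₀ + S₁ = [[-18, 6], [-54, 18]] = (-6)·[1, 3][3, -1]ᵀ and M₂ = S₀ − S₁ = [[24, 24], [8, 8]] = 8·[3, 1][1, 1]ᵀ, so take a₁ = [1, 3], b₁ = [3, -1], a₂ = [3, 1], b₂ = [1, 1].
Each slice is an integer combination of E₁ = a₁b₁ᵀ and E₂ = a₂b₂ᵀ: S₀ = −3·E₁ + 4·E₂, S₁ = −3·E₁ − 4·E₂; reading off coefficients, c₁ = [-3, -3] and c₂ = [4, -4].
Hence T = [1, 3] ∘ [3, -1] ∘ [-3, -3] + [3, 1] ∘ [1, 1] ∘ [4, -4], so rank(T) ≤ 2.
These bounds meet, so rank(T) = 2.

rank(T) = 2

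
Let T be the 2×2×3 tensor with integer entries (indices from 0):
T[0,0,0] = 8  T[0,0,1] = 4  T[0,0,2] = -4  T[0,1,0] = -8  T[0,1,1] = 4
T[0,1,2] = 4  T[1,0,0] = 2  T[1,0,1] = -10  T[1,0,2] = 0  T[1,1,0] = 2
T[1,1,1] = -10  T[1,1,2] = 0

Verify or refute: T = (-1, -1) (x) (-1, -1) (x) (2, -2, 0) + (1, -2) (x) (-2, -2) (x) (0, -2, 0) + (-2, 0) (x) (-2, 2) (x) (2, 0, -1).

No

Reconstruct entry (0,0,0) from the claimed factors: Σₗ aₗ[0]bₗ[0]cₗ[0] = (-1)·(-1)·(2) + (1)·(-2)·(0) + (-2)·(-2)·(2) = 10, but T[0,0,0] = 8. The claim is false.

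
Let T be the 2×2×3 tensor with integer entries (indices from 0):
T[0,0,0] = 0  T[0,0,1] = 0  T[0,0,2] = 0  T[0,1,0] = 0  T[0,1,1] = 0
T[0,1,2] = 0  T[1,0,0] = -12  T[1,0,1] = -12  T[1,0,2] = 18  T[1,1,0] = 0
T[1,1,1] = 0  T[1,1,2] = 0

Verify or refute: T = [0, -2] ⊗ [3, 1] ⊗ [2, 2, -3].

Reconstruct entry (1,1,0) from the claimed factors: Σₗ aₗ[1]bₗ[1]cₗ[0] = (-2)·(1)·(2) = -4, but T[1,1,0] = 0. The claim is false.

No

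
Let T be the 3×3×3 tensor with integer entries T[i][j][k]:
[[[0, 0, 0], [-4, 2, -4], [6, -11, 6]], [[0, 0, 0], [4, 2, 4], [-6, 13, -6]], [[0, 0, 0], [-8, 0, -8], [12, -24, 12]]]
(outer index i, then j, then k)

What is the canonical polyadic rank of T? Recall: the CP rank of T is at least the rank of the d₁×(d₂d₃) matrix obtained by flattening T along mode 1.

2

Lower bound: in the mode-2 unfolding of T (rows indexed by j, columns by (i,k)) the 2×2 minor on rows j ∈ {1, 2}, columns (i,k) ∈ {(0,0), (0,1)} is det [[-4, 2], [6, -11]] = 32 ≠ 0, so that unfolding has rank ≥ 2 and hence rank(T) ≥ 2 (CP rank is at least every unfolding rank, though it can be larger).
Upper bound: with S_k = T[:,:,k], the two rank-1 terms a₁b₁ᵀ, a₂b₂ᵀ are the rank-1 members of the pencil x·S₀ + y·S₁.
The 2×2 minor of x·S₀ + y·S₁ on rows {0,1}, columns {1,2} is −32·xy + 48·y² = (-16)·(2·x − 3·y)(y), vanishing at (x:y) = (3:2) and (1:0).
M₁ = 3·S₀ + 2·S₁ = [[0, -8, -4], [0, 16, 8], [0, -24, -12]] = (-4)·[1, -2, 3][0, 2, 1]ᵀ and M₂ = S₀ = [[0, -4, 6], [0, 4, -6], [0, -8, 12]] = (-2)·[1, -1, 2][0, 2, -3]ᵀ, so take a₁ = [1, -2, 3], b₁ = [0, 2, 1], a₂ = [1, -1, 2], b₂ = [0, 2, -3].
Each slice is an integer combination of E₁ = a₁b₁ᵀ and E₂ = a₂b₂ᵀ: S₀ = −2·E₂, S₁ = −2·E₁ + 3·E₂, S₂ = −2·E₂; reading off coefficients, c₁ = [0, -2, 0] and c₂ = [-2, 3, -2].
Hence T = [1, -2, 3] ∘ [0, 2, 1] ∘ [0, -2, 0] + [1, -1, 2] ∘ [0, 2, -3] ∘ [-2, 3, -2], so rank(T) ≤ 2.
These bounds meet, so rank(T) = 2.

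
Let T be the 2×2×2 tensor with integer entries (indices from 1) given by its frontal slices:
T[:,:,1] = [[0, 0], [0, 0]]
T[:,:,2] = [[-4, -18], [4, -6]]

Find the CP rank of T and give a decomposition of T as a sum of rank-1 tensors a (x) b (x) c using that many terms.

Lower bound: the mode-2 unfolding of T (rows indexed by j, columns by (i,k) = (1,1), (1,2), (2,1), (2,2)) is [[0, -4, 0, 4], [0, -18, 0, -6]].
There the 2×2 minor on rows j ∈ {1, 2}, columns (i,k) ∈ {(1,2), (2,2)} is det [[-4, 4], [-18, -6]] = 96 ≠ 0, so this unfolding has rank ≥ 2; CP rank is at least every unfolding rank, so rank(T) ≥ 2. (Flattening ranks never certify an upper bound on CP rank; for that we must actually write T with 2 rank-1 terms.)
Upper bound — finding two terms. Every mode-3 slice of T is a multiple of one matrix: T[:,:,k] = c[k]·M with c = (0, 1) and M = [[-4, -18], [4, -6]] (rows indexed by i, columns by j). So it suffices to write M as a sum of two rank-1 matrices.
Splitting M by its rows (i = 1, 2), M = (1, 0)(-4, -18)ᵀ + (0, 1)(4, -6)ᵀ.
Hence T = (1, 0) (x) (-4, -18) (x) (0, 1) + (0, 1) (x) (4, -6) (x) (0, 1), so rank(T) ≤ 2.
These bounds meet, so rank(T) = 2.

rank(T) = 2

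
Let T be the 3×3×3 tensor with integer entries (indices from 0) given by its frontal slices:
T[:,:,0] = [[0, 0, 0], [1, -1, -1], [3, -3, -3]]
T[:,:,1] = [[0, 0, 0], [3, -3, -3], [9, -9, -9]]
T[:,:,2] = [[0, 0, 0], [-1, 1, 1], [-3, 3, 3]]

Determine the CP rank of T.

1

Lower bound: T ≠ 0 (e.g. T[1,0,0] = 1), so rank(T) ≥ 1.
Upper bound: if T = a ⊗ b ⊗ c then every fibre of T is a multiple of the corresponding factor, so read the factors off the fibres through the nonzero entry T[1,0,0] = 1.
The mode-1 fibre T[:,0,0] = [0, 1, 3] gives a = (0, 1, 3) (primitive direction); the mode-2 fibre T[1,:,0] = [1, -1, -1] gives b = (1, -1, -1); then c[k] = T[1,0,k] / (a[1]·b[0]) = [1, 3, -1] / 1 = (1, 3, -1).
Expanding (0, 1, 3) ⊗ (1, -1, -1) ⊗ (1, 3, -1) reproduces all 27 entries of T, so T = (0, 1, 3) ⊗ (1, -1, -1) ⊗ (1, 3, -1) and rank(T) ≤ 1.
These bounds meet, so rank(T) = 1.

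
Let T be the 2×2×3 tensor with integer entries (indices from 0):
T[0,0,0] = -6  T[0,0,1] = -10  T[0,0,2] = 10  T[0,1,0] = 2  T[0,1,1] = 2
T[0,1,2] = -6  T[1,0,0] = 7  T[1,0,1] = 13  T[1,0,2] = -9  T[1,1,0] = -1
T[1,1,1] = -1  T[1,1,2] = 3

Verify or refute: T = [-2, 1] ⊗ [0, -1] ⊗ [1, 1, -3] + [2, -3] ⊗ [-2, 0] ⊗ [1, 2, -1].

No

Reconstruct entry (0,0,0) from the claimed factors: Σₗ aₗ[0]bₗ[0]cₗ[0] = (-2)·(0)·(1) + (2)·(-2)·(1) = -4, but T[0,0,0] = -6. The claim is false.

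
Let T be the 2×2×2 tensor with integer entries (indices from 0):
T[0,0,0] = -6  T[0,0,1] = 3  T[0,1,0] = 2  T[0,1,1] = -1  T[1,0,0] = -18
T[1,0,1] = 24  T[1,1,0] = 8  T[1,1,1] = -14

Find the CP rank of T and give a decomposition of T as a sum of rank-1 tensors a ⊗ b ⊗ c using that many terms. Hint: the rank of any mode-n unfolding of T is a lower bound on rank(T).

rank(T) = 2

Lower bound: the mode-3 unfolding of T (rows indexed by k, columns by (i,j) = (0,0), (0,1), (1,0), (1,1)) is [[-6, 2, -18, 8], [3, -1, 24, -14]].
There the 2×2 minor on rows k ∈ {0, 1}, columns (i,j) ∈ {(0,0), (1,0)} is det [[-6, -18], [3, 24]] = -90 ≠ 0, so this unfolding has rank ≥ 2; CP rank is at least every unfolding rank, so rank(T) ≥ 2. (Unfolding ranks only ever bound the CP rank from below — rank(T) can be strictly larger than all of them — so the matching upper bound has to come from an explicit 2-term decomposition.)
Upper bound — finding two terms. Write S_k = T[:,:,k] for the frontal slices: S₀ = [[-6, 2], [-18, 8]], S₁ = [[3, -1], [24, -14]].
If T = a₁ ⊗ b₁ ⊗ c₁ + a₂ ⊗ b₂ ⊗ c₂ then each S_k = c₁[k]·a₁b₁ᵀ + c₂[k]·a₂b₂ᵀ. S₀ and S₁ are linearly independent, so a₁b₁ᵀ and a₂b₂ᵀ must span the same plane of matrices: they are the rank-1 matrices of the form x·S₀ + y·S₁.
det(x·S₀ + y·S₁) is −12·x² + 42·xy − 18·y² = (-6)·(x − 3·y)(2·x − y), vanishing at (x:y) = (3:1) and (1:2).
M₁ = 3·S₀ + S₁ = [[-15, 5], [-30, 10]] = (-5)·[1, 2][3, -1]ᵀ and M₂ = S₀ + 2·S₁ = [[0, 0], [30, -20]] = 10·[0, 1][3, -2]ᵀ, so take a₁ = [1, 2], b₁ = [3, -1], a₂ = [0, 1], b₂ = [3, -2].
Each slice is an integer combination of E₁ = a₁b₁ᵀ and E₂ = a₂b₂ᵀ: S₀ = −2·E₁ − 2·E₂, S₁ = E₁ + 6·E₂; reading off coefficients, c₁ = [-2, 1] and c₂ = [-2, 6].
Hence T = [1, 2] ⊗ [3, -1] ⊗ [-2, 1] + [0, 1] ⊗ [3, -2] ⊗ [-2, 6], so rank(T) ≤ 2.
These bounds meet, so rank(T) = 2.
Check entry T[1,0,1] = 24: (2)·(3)·(1) + (1)·(3)·(6) = 24.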